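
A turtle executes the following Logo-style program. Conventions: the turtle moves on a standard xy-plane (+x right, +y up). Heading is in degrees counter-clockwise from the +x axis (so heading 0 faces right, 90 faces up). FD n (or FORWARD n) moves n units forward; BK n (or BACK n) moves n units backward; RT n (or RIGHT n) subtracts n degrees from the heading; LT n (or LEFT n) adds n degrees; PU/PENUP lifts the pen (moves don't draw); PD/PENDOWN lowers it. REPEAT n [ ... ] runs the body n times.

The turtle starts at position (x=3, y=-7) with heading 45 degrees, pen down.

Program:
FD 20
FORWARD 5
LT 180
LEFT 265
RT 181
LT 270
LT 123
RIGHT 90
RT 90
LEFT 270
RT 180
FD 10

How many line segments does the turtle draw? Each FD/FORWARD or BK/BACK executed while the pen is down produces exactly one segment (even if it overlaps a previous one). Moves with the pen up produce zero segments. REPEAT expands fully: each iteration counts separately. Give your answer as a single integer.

Answer: 3

Derivation:
Executing turtle program step by step:
Start: pos=(3,-7), heading=45, pen down
FD 20: (3,-7) -> (17.142,7.142) [heading=45, draw]
FD 5: (17.142,7.142) -> (20.678,10.678) [heading=45, draw]
LT 180: heading 45 -> 225
LT 265: heading 225 -> 130
RT 181: heading 130 -> 309
LT 270: heading 309 -> 219
LT 123: heading 219 -> 342
RT 90: heading 342 -> 252
RT 90: heading 252 -> 162
LT 270: heading 162 -> 72
RT 180: heading 72 -> 252
FD 10: (20.678,10.678) -> (17.587,1.167) [heading=252, draw]
Final: pos=(17.587,1.167), heading=252, 3 segment(s) drawn
Segments drawn: 3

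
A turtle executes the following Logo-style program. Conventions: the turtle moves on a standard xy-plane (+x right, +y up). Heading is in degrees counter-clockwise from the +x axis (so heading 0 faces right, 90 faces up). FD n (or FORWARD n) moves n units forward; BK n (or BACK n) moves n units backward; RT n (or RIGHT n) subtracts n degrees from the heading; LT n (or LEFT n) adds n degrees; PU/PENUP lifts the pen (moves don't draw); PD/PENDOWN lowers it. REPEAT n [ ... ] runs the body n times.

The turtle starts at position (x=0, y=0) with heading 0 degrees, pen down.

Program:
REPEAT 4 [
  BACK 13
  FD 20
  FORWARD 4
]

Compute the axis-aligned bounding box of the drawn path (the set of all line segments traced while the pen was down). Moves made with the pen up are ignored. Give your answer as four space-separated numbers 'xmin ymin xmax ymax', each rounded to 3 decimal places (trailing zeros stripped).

Executing turtle program step by step:
Start: pos=(0,0), heading=0, pen down
REPEAT 4 [
  -- iteration 1/4 --
  BK 13: (0,0) -> (-13,0) [heading=0, draw]
  FD 20: (-13,0) -> (7,0) [heading=0, draw]
  FD 4: (7,0) -> (11,0) [heading=0, draw]
  -- iteration 2/4 --
  BK 13: (11,0) -> (-2,0) [heading=0, draw]
  FD 20: (-2,0) -> (18,0) [heading=0, draw]
  FD 4: (18,0) -> (22,0) [heading=0, draw]
  -- iteration 3/4 --
  BK 13: (22,0) -> (9,0) [heading=0, draw]
  FD 20: (9,0) -> (29,0) [heading=0, draw]
  FD 4: (29,0) -> (33,0) [heading=0, draw]
  -- iteration 4/4 --
  BK 13: (33,0) -> (20,0) [heading=0, draw]
  FD 20: (20,0) -> (40,0) [heading=0, draw]
  FD 4: (40,0) -> (44,0) [heading=0, draw]
]
Final: pos=(44,0), heading=0, 12 segment(s) drawn

Segment endpoints: x in {-13, -2, 0, 7, 9, 11, 18, 20, 22, 29, 33, 40, 44}, y in {0}
xmin=-13, ymin=0, xmax=44, ymax=0

Answer: -13 0 44 0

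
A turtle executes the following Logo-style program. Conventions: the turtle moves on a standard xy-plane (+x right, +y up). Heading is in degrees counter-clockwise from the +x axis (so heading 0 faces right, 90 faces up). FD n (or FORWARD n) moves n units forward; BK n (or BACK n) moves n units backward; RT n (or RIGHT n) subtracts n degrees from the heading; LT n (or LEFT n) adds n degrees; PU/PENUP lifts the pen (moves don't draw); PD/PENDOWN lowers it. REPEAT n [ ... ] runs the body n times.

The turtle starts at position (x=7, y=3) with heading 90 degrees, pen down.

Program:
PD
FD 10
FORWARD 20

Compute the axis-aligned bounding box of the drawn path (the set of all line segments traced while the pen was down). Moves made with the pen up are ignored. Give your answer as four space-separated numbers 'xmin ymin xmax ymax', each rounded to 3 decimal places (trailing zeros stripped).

Executing turtle program step by step:
Start: pos=(7,3), heading=90, pen down
PD: pen down
FD 10: (7,3) -> (7,13) [heading=90, draw]
FD 20: (7,13) -> (7,33) [heading=90, draw]
Final: pos=(7,33), heading=90, 2 segment(s) drawn

Segment endpoints: x in {7, 7, 7}, y in {3, 13, 33}
xmin=7, ymin=3, xmax=7, ymax=33

Answer: 7 3 7 33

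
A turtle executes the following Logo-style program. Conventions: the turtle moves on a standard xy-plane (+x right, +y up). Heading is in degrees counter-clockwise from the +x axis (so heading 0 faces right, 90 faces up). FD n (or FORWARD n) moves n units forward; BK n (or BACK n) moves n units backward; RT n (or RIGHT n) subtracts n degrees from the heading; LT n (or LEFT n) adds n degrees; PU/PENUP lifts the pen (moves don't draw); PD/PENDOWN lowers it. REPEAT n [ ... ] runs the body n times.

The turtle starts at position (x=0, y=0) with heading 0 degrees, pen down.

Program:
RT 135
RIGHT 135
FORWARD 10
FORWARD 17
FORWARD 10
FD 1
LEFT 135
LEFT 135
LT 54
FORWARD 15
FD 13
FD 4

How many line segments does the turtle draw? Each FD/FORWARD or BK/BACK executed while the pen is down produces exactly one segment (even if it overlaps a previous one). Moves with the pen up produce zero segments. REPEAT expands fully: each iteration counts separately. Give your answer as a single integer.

Answer: 7

Derivation:
Executing turtle program step by step:
Start: pos=(0,0), heading=0, pen down
RT 135: heading 0 -> 225
RT 135: heading 225 -> 90
FD 10: (0,0) -> (0,10) [heading=90, draw]
FD 17: (0,10) -> (0,27) [heading=90, draw]
FD 10: (0,27) -> (0,37) [heading=90, draw]
FD 1: (0,37) -> (0,38) [heading=90, draw]
LT 135: heading 90 -> 225
LT 135: heading 225 -> 0
LT 54: heading 0 -> 54
FD 15: (0,38) -> (8.817,50.135) [heading=54, draw]
FD 13: (8.817,50.135) -> (16.458,60.652) [heading=54, draw]
FD 4: (16.458,60.652) -> (18.809,63.889) [heading=54, draw]
Final: pos=(18.809,63.889), heading=54, 7 segment(s) drawn
Segments drawn: 7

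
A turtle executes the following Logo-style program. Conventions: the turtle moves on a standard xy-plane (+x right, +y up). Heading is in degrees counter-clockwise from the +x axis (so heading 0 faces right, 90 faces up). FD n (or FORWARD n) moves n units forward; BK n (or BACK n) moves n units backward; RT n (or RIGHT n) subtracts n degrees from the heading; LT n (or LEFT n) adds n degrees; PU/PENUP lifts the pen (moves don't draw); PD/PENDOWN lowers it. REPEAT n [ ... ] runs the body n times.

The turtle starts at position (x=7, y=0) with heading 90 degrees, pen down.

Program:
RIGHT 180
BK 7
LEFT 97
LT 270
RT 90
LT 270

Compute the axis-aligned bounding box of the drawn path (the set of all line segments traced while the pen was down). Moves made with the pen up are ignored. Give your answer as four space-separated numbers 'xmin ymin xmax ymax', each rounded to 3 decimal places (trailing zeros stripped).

Executing turtle program step by step:
Start: pos=(7,0), heading=90, pen down
RT 180: heading 90 -> 270
BK 7: (7,0) -> (7,7) [heading=270, draw]
LT 97: heading 270 -> 7
LT 270: heading 7 -> 277
RT 90: heading 277 -> 187
LT 270: heading 187 -> 97
Final: pos=(7,7), heading=97, 1 segment(s) drawn

Segment endpoints: x in {7}, y in {0, 7}
xmin=7, ymin=0, xmax=7, ymax=7

Answer: 7 0 7 7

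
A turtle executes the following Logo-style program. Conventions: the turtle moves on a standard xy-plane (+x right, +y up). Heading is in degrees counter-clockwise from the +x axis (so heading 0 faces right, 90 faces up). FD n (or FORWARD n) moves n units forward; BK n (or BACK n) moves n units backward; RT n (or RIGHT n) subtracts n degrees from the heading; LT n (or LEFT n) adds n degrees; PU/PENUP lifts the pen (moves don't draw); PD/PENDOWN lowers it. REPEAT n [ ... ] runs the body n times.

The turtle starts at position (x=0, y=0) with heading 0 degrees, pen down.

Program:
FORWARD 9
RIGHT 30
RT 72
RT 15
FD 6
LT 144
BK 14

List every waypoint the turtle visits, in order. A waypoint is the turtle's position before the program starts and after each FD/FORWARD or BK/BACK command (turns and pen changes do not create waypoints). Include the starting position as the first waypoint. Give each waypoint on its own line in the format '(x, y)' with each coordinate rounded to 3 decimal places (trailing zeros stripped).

Answer: (0, 0)
(9, 0)
(6.276, -5.346)
(-6.198, -11.702)

Derivation:
Executing turtle program step by step:
Start: pos=(0,0), heading=0, pen down
FD 9: (0,0) -> (9,0) [heading=0, draw]
RT 30: heading 0 -> 330
RT 72: heading 330 -> 258
RT 15: heading 258 -> 243
FD 6: (9,0) -> (6.276,-5.346) [heading=243, draw]
LT 144: heading 243 -> 27
BK 14: (6.276,-5.346) -> (-6.198,-11.702) [heading=27, draw]
Final: pos=(-6.198,-11.702), heading=27, 3 segment(s) drawn
Waypoints (4 total):
(0, 0)
(9, 0)
(6.276, -5.346)
(-6.198, -11.702)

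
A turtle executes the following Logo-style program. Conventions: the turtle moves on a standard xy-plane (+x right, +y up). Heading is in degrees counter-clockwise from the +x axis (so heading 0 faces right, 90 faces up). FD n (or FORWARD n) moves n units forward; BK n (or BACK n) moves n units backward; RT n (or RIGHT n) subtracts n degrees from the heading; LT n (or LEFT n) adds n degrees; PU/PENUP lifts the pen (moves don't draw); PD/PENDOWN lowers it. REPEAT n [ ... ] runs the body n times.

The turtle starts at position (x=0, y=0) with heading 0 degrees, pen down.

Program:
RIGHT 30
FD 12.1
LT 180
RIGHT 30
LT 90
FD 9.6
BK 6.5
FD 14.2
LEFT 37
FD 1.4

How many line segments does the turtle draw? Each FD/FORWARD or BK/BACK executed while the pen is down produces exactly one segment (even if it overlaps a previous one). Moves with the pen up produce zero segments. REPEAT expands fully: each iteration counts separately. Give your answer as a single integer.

Executing turtle program step by step:
Start: pos=(0,0), heading=0, pen down
RT 30: heading 0 -> 330
FD 12.1: (0,0) -> (10.479,-6.05) [heading=330, draw]
LT 180: heading 330 -> 150
RT 30: heading 150 -> 120
LT 90: heading 120 -> 210
FD 9.6: (10.479,-6.05) -> (2.165,-10.85) [heading=210, draw]
BK 6.5: (2.165,-10.85) -> (7.794,-7.6) [heading=210, draw]
FD 14.2: (7.794,-7.6) -> (-4.503,-14.7) [heading=210, draw]
LT 37: heading 210 -> 247
FD 1.4: (-4.503,-14.7) -> (-5.05,-15.989) [heading=247, draw]
Final: pos=(-5.05,-15.989), heading=247, 5 segment(s) drawn
Segments drawn: 5

Answer: 5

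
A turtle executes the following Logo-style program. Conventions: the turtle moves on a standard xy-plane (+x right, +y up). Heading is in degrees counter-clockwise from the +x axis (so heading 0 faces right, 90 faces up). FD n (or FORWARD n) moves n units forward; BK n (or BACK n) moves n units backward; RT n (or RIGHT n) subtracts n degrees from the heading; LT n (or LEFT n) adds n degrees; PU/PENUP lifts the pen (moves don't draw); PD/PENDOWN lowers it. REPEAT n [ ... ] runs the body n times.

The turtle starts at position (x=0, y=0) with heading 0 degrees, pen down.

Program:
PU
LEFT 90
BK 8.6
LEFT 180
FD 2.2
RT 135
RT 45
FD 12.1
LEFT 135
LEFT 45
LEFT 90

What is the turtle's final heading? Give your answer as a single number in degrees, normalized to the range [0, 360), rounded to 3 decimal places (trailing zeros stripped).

Answer: 0

Derivation:
Executing turtle program step by step:
Start: pos=(0,0), heading=0, pen down
PU: pen up
LT 90: heading 0 -> 90
BK 8.6: (0,0) -> (0,-8.6) [heading=90, move]
LT 180: heading 90 -> 270
FD 2.2: (0,-8.6) -> (0,-10.8) [heading=270, move]
RT 135: heading 270 -> 135
RT 45: heading 135 -> 90
FD 12.1: (0,-10.8) -> (0,1.3) [heading=90, move]
LT 135: heading 90 -> 225
LT 45: heading 225 -> 270
LT 90: heading 270 -> 0
Final: pos=(0,1.3), heading=0, 0 segment(s) drawn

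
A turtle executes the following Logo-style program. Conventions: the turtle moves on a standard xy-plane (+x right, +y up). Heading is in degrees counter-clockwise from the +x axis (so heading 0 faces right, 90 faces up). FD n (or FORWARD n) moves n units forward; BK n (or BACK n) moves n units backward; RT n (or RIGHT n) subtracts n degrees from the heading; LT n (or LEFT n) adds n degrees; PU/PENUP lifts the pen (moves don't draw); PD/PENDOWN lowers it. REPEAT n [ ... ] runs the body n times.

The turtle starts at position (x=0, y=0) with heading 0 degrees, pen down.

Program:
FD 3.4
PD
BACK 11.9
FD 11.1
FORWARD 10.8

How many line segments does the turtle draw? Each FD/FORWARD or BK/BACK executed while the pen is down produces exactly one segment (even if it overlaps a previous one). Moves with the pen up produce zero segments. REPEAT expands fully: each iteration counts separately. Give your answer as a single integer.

Answer: 4

Derivation:
Executing turtle program step by step:
Start: pos=(0,0), heading=0, pen down
FD 3.4: (0,0) -> (3.4,0) [heading=0, draw]
PD: pen down
BK 11.9: (3.4,0) -> (-8.5,0) [heading=0, draw]
FD 11.1: (-8.5,0) -> (2.6,0) [heading=0, draw]
FD 10.8: (2.6,0) -> (13.4,0) [heading=0, draw]
Final: pos=(13.4,0), heading=0, 4 segment(s) drawn
Segments drawn: 4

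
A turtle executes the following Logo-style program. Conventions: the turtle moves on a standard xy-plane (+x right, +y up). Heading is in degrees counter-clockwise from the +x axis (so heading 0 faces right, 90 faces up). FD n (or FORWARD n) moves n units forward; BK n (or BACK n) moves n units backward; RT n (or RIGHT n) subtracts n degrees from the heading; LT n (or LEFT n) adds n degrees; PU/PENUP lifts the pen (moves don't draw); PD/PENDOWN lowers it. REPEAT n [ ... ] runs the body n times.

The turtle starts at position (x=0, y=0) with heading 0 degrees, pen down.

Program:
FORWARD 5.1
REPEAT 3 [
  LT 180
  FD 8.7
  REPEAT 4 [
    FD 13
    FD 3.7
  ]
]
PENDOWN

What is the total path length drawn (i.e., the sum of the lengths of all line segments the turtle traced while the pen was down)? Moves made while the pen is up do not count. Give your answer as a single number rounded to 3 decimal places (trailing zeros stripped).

Executing turtle program step by step:
Start: pos=(0,0), heading=0, pen down
FD 5.1: (0,0) -> (5.1,0) [heading=0, draw]
REPEAT 3 [
  -- iteration 1/3 --
  LT 180: heading 0 -> 180
  FD 8.7: (5.1,0) -> (-3.6,0) [heading=180, draw]
  REPEAT 4 [
    -- iteration 1/4 --
    FD 13: (-3.6,0) -> (-16.6,0) [heading=180, draw]
    FD 3.7: (-16.6,0) -> (-20.3,0) [heading=180, draw]
    -- iteration 2/4 --
    FD 13: (-20.3,0) -> (-33.3,0) [heading=180, draw]
    FD 3.7: (-33.3,0) -> (-37,0) [heading=180, draw]
    -- iteration 3/4 --
    FD 13: (-37,0) -> (-50,0) [heading=180, draw]
    FD 3.7: (-50,0) -> (-53.7,0) [heading=180, draw]
    -- iteration 4/4 --
    FD 13: (-53.7,0) -> (-66.7,0) [heading=180, draw]
    FD 3.7: (-66.7,0) -> (-70.4,0) [heading=180, draw]
  ]
  -- iteration 2/3 --
  LT 180: heading 180 -> 0
  FD 8.7: (-70.4,0) -> (-61.7,0) [heading=0, draw]
  REPEAT 4 [
    -- iteration 1/4 --
    FD 13: (-61.7,0) -> (-48.7,0) [heading=0, draw]
    FD 3.7: (-48.7,0) -> (-45,0) [heading=0, draw]
    -- iteration 2/4 --
    FD 13: (-45,0) -> (-32,0) [heading=0, draw]
    FD 3.7: (-32,0) -> (-28.3,0) [heading=0, draw]
    -- iteration 3/4 --
    FD 13: (-28.3,0) -> (-15.3,0) [heading=0, draw]
    FD 3.7: (-15.3,0) -> (-11.6,0) [heading=0, draw]
    -- iteration 4/4 --
    FD 13: (-11.6,0) -> (1.4,0) [heading=0, draw]
    FD 3.7: (1.4,0) -> (5.1,0) [heading=0, draw]
  ]
  -- iteration 3/3 --
  LT 180: heading 0 -> 180
  FD 8.7: (5.1,0) -> (-3.6,0) [heading=180, draw]
  REPEAT 4 [
    -- iteration 1/4 --
    FD 13: (-3.6,0) -> (-16.6,0) [heading=180, draw]
    FD 3.7: (-16.6,0) -> (-20.3,0) [heading=180, draw]
    -- iteration 2/4 --
    FD 13: (-20.3,0) -> (-33.3,0) [heading=180, draw]
    FD 3.7: (-33.3,0) -> (-37,0) [heading=180, draw]
    -- iteration 3/4 --
    FD 13: (-37,0) -> (-50,0) [heading=180, draw]
    FD 3.7: (-50,0) -> (-53.7,0) [heading=180, draw]
    -- iteration 4/4 --
    FD 13: (-53.7,0) -> (-66.7,0) [heading=180, draw]
    FD 3.7: (-66.7,0) -> (-70.4,0) [heading=180, draw]
  ]
]
PD: pen down
Final: pos=(-70.4,0), heading=180, 28 segment(s) drawn

Segment lengths:
  seg 1: (0,0) -> (5.1,0), length = 5.1
  seg 2: (5.1,0) -> (-3.6,0), length = 8.7
  seg 3: (-3.6,0) -> (-16.6,0), length = 13
  seg 4: (-16.6,0) -> (-20.3,0), length = 3.7
  seg 5: (-20.3,0) -> (-33.3,0), length = 13
  seg 6: (-33.3,0) -> (-37,0), length = 3.7
  seg 7: (-37,0) -> (-50,0), length = 13
  seg 8: (-50,0) -> (-53.7,0), length = 3.7
  seg 9: (-53.7,0) -> (-66.7,0), length = 13
  seg 10: (-66.7,0) -> (-70.4,0), length = 3.7
  seg 11: (-70.4,0) -> (-61.7,0), length = 8.7
  seg 12: (-61.7,0) -> (-48.7,0), length = 13
  seg 13: (-48.7,0) -> (-45,0), length = 3.7
  seg 14: (-45,0) -> (-32,0), length = 13
  seg 15: (-32,0) -> (-28.3,0), length = 3.7
  seg 16: (-28.3,0) -> (-15.3,0), length = 13
  seg 17: (-15.3,0) -> (-11.6,0), length = 3.7
  seg 18: (-11.6,0) -> (1.4,0), length = 13
  seg 19: (1.4,0) -> (5.1,0), length = 3.7
  seg 20: (5.1,0) -> (-3.6,0), length = 8.7
  seg 21: (-3.6,0) -> (-16.6,0), length = 13
  seg 22: (-16.6,0) -> (-20.3,0), length = 3.7
  seg 23: (-20.3,0) -> (-33.3,0), length = 13
  seg 24: (-33.3,0) -> (-37,0), length = 3.7
  seg 25: (-37,0) -> (-50,0), length = 13
  seg 26: (-50,0) -> (-53.7,0), length = 3.7
  seg 27: (-53.7,0) -> (-66.7,0), length = 13
  seg 28: (-66.7,0) -> (-70.4,0), length = 3.7
Total = 231.6

Answer: 231.6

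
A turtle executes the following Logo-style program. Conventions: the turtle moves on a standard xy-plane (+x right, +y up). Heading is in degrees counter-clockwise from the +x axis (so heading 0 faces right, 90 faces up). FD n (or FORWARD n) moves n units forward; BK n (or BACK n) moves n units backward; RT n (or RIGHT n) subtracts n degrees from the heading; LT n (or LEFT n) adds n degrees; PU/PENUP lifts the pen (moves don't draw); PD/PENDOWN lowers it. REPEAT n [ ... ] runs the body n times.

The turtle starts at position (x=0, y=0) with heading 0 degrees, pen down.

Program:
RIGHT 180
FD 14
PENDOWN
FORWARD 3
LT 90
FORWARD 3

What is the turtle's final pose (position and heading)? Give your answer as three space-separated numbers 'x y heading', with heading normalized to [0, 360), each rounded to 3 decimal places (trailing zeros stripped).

Answer: -17 -3 270

Derivation:
Executing turtle program step by step:
Start: pos=(0,0), heading=0, pen down
RT 180: heading 0 -> 180
FD 14: (0,0) -> (-14,0) [heading=180, draw]
PD: pen down
FD 3: (-14,0) -> (-17,0) [heading=180, draw]
LT 90: heading 180 -> 270
FD 3: (-17,0) -> (-17,-3) [heading=270, draw]
Final: pos=(-17,-3), heading=270, 3 segment(s) drawn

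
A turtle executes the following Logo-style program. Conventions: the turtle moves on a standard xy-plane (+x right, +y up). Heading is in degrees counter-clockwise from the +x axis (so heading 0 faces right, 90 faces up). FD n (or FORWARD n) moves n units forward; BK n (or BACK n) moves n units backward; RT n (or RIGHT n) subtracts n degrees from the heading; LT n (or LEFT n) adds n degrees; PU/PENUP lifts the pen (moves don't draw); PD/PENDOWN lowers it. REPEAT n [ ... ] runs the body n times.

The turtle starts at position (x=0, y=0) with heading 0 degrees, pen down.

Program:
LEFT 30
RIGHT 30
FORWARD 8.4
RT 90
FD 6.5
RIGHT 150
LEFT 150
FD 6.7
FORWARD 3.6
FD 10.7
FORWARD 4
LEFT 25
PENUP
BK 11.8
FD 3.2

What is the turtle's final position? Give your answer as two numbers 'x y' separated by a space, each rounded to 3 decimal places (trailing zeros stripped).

Answer: 4.765 -23.706

Derivation:
Executing turtle program step by step:
Start: pos=(0,0), heading=0, pen down
LT 30: heading 0 -> 30
RT 30: heading 30 -> 0
FD 8.4: (0,0) -> (8.4,0) [heading=0, draw]
RT 90: heading 0 -> 270
FD 6.5: (8.4,0) -> (8.4,-6.5) [heading=270, draw]
RT 150: heading 270 -> 120
LT 150: heading 120 -> 270
FD 6.7: (8.4,-6.5) -> (8.4,-13.2) [heading=270, draw]
FD 3.6: (8.4,-13.2) -> (8.4,-16.8) [heading=270, draw]
FD 10.7: (8.4,-16.8) -> (8.4,-27.5) [heading=270, draw]
FD 4: (8.4,-27.5) -> (8.4,-31.5) [heading=270, draw]
LT 25: heading 270 -> 295
PU: pen up
BK 11.8: (8.4,-31.5) -> (3.413,-20.806) [heading=295, move]
FD 3.2: (3.413,-20.806) -> (4.765,-23.706) [heading=295, move]
Final: pos=(4.765,-23.706), heading=295, 6 segment(s) drawn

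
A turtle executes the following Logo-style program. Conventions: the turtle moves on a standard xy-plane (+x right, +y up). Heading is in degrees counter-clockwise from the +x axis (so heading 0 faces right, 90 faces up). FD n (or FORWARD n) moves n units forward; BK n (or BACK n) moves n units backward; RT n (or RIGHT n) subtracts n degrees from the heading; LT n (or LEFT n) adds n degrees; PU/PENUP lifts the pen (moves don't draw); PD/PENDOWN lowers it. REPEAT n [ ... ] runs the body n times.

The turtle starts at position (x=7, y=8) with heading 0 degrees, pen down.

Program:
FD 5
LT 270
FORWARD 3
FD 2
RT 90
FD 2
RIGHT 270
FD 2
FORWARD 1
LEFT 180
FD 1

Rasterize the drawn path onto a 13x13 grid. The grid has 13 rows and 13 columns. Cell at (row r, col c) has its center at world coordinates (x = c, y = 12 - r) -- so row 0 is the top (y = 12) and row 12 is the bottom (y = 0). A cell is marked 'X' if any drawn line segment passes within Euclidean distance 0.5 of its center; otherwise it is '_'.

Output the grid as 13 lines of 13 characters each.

Segment 0: (7,8) -> (12,8)
Segment 1: (12,8) -> (12,5)
Segment 2: (12,5) -> (12,3)
Segment 3: (12,3) -> (10,3)
Segment 4: (10,3) -> (10,1)
Segment 5: (10,1) -> (10,0)
Segment 6: (10,0) -> (10,1)

Answer: _____________
_____________
_____________
_____________
_______XXXXXX
____________X
____________X
____________X
____________X
__________XXX
__________X__
__________X__
__________X__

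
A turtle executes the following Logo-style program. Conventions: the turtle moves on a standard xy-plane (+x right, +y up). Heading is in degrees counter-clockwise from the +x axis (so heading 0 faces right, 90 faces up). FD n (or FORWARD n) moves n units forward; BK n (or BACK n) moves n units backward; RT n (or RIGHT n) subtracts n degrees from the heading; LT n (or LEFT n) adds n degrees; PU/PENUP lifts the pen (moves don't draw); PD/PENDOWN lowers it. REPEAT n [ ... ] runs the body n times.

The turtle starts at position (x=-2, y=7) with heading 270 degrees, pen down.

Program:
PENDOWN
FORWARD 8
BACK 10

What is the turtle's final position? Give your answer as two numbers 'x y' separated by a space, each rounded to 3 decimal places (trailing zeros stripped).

Answer: -2 9

Derivation:
Executing turtle program step by step:
Start: pos=(-2,7), heading=270, pen down
PD: pen down
FD 8: (-2,7) -> (-2,-1) [heading=270, draw]
BK 10: (-2,-1) -> (-2,9) [heading=270, draw]
Final: pos=(-2,9), heading=270, 2 segment(s) drawn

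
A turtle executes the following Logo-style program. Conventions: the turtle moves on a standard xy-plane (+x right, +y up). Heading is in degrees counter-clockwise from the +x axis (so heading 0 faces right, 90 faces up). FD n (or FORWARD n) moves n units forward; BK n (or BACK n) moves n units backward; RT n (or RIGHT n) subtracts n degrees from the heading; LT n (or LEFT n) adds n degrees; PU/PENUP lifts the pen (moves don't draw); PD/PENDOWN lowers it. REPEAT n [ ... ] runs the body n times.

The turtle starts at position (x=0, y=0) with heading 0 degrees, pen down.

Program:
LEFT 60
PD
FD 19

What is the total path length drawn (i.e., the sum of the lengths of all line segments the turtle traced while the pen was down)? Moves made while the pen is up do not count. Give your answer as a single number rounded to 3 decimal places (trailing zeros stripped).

Answer: 19

Derivation:
Executing turtle program step by step:
Start: pos=(0,0), heading=0, pen down
LT 60: heading 0 -> 60
PD: pen down
FD 19: (0,0) -> (9.5,16.454) [heading=60, draw]
Final: pos=(9.5,16.454), heading=60, 1 segment(s) drawn

Segment lengths:
  seg 1: (0,0) -> (9.5,16.454), length = 19
Total = 19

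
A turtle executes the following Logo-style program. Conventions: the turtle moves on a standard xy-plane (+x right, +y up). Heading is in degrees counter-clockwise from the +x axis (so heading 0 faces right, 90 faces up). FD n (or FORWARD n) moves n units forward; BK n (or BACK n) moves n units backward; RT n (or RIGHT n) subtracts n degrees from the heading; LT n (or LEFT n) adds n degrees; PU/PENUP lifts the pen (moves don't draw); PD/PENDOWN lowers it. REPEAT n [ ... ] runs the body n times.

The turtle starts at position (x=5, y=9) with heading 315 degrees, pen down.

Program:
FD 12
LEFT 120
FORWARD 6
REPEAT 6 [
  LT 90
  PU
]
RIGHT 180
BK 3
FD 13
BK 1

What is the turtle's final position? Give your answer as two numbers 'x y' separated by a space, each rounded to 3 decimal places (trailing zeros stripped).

Executing turtle program step by step:
Start: pos=(5,9), heading=315, pen down
FD 12: (5,9) -> (13.485,0.515) [heading=315, draw]
LT 120: heading 315 -> 75
FD 6: (13.485,0.515) -> (15.038,6.31) [heading=75, draw]
REPEAT 6 [
  -- iteration 1/6 --
  LT 90: heading 75 -> 165
  PU: pen up
  -- iteration 2/6 --
  LT 90: heading 165 -> 255
  PU: pen up
  -- iteration 3/6 --
  LT 90: heading 255 -> 345
  PU: pen up
  -- iteration 4/6 --
  LT 90: heading 345 -> 75
  PU: pen up
  -- iteration 5/6 --
  LT 90: heading 75 -> 165
  PU: pen up
  -- iteration 6/6 --
  LT 90: heading 165 -> 255
  PU: pen up
]
RT 180: heading 255 -> 75
BK 3: (15.038,6.31) -> (14.262,3.412) [heading=75, move]
FD 13: (14.262,3.412) -> (17.626,15.97) [heading=75, move]
BK 1: (17.626,15.97) -> (17.368,15.004) [heading=75, move]
Final: pos=(17.368,15.004), heading=75, 2 segment(s) drawn

Answer: 17.368 15.004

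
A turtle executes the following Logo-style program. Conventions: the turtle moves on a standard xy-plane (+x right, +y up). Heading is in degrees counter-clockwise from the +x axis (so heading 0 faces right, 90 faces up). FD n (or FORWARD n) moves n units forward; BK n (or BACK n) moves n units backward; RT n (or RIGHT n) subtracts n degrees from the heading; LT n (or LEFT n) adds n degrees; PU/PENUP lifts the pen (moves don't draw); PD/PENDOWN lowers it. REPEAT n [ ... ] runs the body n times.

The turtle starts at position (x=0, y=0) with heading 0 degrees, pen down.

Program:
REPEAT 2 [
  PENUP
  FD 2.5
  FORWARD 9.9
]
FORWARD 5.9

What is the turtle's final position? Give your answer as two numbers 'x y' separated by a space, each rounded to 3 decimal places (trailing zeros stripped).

Answer: 30.7 0

Derivation:
Executing turtle program step by step:
Start: pos=(0,0), heading=0, pen down
REPEAT 2 [
  -- iteration 1/2 --
  PU: pen up
  FD 2.5: (0,0) -> (2.5,0) [heading=0, move]
  FD 9.9: (2.5,0) -> (12.4,0) [heading=0, move]
  -- iteration 2/2 --
  PU: pen up
  FD 2.5: (12.4,0) -> (14.9,0) [heading=0, move]
  FD 9.9: (14.9,0) -> (24.8,0) [heading=0, move]
]
FD 5.9: (24.8,0) -> (30.7,0) [heading=0, move]
Final: pos=(30.7,0), heading=0, 0 segment(s) drawn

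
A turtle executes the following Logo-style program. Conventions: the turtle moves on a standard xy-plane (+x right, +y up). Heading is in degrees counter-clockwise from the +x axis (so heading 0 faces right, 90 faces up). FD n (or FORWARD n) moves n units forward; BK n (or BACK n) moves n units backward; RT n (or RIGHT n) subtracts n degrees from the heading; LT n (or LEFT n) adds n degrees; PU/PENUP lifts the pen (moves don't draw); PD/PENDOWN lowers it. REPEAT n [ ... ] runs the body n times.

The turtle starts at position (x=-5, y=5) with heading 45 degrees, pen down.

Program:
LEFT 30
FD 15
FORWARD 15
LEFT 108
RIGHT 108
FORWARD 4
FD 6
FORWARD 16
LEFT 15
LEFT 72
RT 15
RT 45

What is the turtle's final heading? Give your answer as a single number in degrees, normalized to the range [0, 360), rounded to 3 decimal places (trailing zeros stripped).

Answer: 102

Derivation:
Executing turtle program step by step:
Start: pos=(-5,5), heading=45, pen down
LT 30: heading 45 -> 75
FD 15: (-5,5) -> (-1.118,19.489) [heading=75, draw]
FD 15: (-1.118,19.489) -> (2.765,33.978) [heading=75, draw]
LT 108: heading 75 -> 183
RT 108: heading 183 -> 75
FD 4: (2.765,33.978) -> (3.8,37.841) [heading=75, draw]
FD 6: (3.8,37.841) -> (5.353,43.637) [heading=75, draw]
FD 16: (5.353,43.637) -> (9.494,59.092) [heading=75, draw]
LT 15: heading 75 -> 90
LT 72: heading 90 -> 162
RT 15: heading 162 -> 147
RT 45: heading 147 -> 102
Final: pos=(9.494,59.092), heading=102, 5 segment(s) drawn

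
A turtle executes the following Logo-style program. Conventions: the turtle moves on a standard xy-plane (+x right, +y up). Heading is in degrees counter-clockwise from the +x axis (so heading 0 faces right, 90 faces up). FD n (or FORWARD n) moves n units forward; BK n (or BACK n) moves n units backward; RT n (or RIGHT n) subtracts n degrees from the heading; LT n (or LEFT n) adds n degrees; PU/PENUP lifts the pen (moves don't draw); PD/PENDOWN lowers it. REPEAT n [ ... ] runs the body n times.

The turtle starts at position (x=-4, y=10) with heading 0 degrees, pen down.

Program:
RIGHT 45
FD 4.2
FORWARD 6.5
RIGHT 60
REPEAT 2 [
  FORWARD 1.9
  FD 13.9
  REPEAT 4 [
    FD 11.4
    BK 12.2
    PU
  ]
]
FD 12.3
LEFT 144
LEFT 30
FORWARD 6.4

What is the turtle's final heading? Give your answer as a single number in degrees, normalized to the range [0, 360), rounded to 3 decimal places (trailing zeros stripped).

Answer: 69

Derivation:
Executing turtle program step by step:
Start: pos=(-4,10), heading=0, pen down
RT 45: heading 0 -> 315
FD 4.2: (-4,10) -> (-1.03,7.03) [heading=315, draw]
FD 6.5: (-1.03,7.03) -> (3.566,2.434) [heading=315, draw]
RT 60: heading 315 -> 255
REPEAT 2 [
  -- iteration 1/2 --
  FD 1.9: (3.566,2.434) -> (3.074,0.599) [heading=255, draw]
  FD 13.9: (3.074,0.599) -> (-0.523,-12.828) [heading=255, draw]
  REPEAT 4 [
    -- iteration 1/4 --
    FD 11.4: (-0.523,-12.828) -> (-3.474,-23.839) [heading=255, draw]
    BK 12.2: (-3.474,-23.839) -> (-0.316,-12.055) [heading=255, draw]
    PU: pen up
    -- iteration 2/4 --
    FD 11.4: (-0.316,-12.055) -> (-3.267,-23.066) [heading=255, move]
    BK 12.2: (-3.267,-23.066) -> (-0.109,-11.282) [heading=255, move]
    PU: pen up
    -- iteration 3/4 --
    FD 11.4: (-0.109,-11.282) -> (-3.06,-22.294) [heading=255, move]
    BK 12.2: (-3.06,-22.294) -> (0.098,-10.509) [heading=255, move]
    PU: pen up
    -- iteration 4/4 --
    FD 11.4: (0.098,-10.509) -> (-2.853,-21.521) [heading=255, move]
    BK 12.2: (-2.853,-21.521) -> (0.305,-9.737) [heading=255, move]
    PU: pen up
  ]
  -- iteration 2/2 --
  FD 1.9: (0.305,-9.737) -> (-0.187,-11.572) [heading=255, move]
  FD 13.9: (-0.187,-11.572) -> (-3.784,-24.998) [heading=255, move]
  REPEAT 4 [
    -- iteration 1/4 --
    FD 11.4: (-3.784,-24.998) -> (-6.735,-36.01) [heading=255, move]
    BK 12.2: (-6.735,-36.01) -> (-3.577,-24.226) [heading=255, move]
    PU: pen up
    -- iteration 2/4 --
    FD 11.4: (-3.577,-24.226) -> (-6.528,-35.237) [heading=255, move]
    BK 12.2: (-6.528,-35.237) -> (-3.37,-23.453) [heading=255, move]
    PU: pen up
    -- iteration 3/4 --
    FD 11.4: (-3.37,-23.453) -> (-6.321,-34.464) [heading=255, move]
    BK 12.2: (-6.321,-34.464) -> (-3.163,-22.68) [heading=255, move]
    PU: pen up
    -- iteration 4/4 --
    FD 11.4: (-3.163,-22.68) -> (-6.114,-33.692) [heading=255, move]
    BK 12.2: (-6.114,-33.692) -> (-2.956,-21.907) [heading=255, move]
    PU: pen up
  ]
]
FD 12.3: (-2.956,-21.907) -> (-6.14,-33.788) [heading=255, move]
LT 144: heading 255 -> 39
LT 30: heading 39 -> 69
FD 6.4: (-6.14,-33.788) -> (-3.846,-27.813) [heading=69, move]
Final: pos=(-3.846,-27.813), heading=69, 6 segment(s) drawn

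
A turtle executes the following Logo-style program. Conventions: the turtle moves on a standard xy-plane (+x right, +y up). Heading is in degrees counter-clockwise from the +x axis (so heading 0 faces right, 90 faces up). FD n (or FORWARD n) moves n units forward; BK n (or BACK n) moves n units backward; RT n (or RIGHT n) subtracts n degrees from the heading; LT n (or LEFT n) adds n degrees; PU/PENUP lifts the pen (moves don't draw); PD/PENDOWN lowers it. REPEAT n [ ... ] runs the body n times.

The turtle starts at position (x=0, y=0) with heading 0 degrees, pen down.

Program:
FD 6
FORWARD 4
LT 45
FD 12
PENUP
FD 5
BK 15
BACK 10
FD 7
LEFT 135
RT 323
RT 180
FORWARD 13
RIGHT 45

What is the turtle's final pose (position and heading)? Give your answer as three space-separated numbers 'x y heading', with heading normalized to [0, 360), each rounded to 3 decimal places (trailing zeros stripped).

Executing turtle program step by step:
Start: pos=(0,0), heading=0, pen down
FD 6: (0,0) -> (6,0) [heading=0, draw]
FD 4: (6,0) -> (10,0) [heading=0, draw]
LT 45: heading 0 -> 45
FD 12: (10,0) -> (18.485,8.485) [heading=45, draw]
PU: pen up
FD 5: (18.485,8.485) -> (22.021,12.021) [heading=45, move]
BK 15: (22.021,12.021) -> (11.414,1.414) [heading=45, move]
BK 10: (11.414,1.414) -> (4.343,-5.657) [heading=45, move]
FD 7: (4.343,-5.657) -> (9.293,-0.707) [heading=45, move]
LT 135: heading 45 -> 180
RT 323: heading 180 -> 217
RT 180: heading 217 -> 37
FD 13: (9.293,-0.707) -> (19.675,7.116) [heading=37, move]
RT 45: heading 37 -> 352
Final: pos=(19.675,7.116), heading=352, 3 segment(s) drawn

Answer: 19.675 7.116 352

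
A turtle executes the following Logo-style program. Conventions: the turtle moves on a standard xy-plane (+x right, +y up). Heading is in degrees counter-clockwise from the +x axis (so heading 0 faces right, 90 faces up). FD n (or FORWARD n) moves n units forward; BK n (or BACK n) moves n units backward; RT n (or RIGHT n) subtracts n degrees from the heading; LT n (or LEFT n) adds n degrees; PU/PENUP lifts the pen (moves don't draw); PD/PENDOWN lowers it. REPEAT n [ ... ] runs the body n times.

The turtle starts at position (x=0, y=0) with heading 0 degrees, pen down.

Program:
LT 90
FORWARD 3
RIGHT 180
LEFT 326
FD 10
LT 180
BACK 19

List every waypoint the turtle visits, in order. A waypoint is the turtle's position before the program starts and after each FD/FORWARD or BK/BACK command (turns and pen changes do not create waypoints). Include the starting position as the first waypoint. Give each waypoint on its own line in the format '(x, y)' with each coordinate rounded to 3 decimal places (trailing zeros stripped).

Executing turtle program step by step:
Start: pos=(0,0), heading=0, pen down
LT 90: heading 0 -> 90
FD 3: (0,0) -> (0,3) [heading=90, draw]
RT 180: heading 90 -> 270
LT 326: heading 270 -> 236
FD 10: (0,3) -> (-5.592,-5.29) [heading=236, draw]
LT 180: heading 236 -> 56
BK 19: (-5.592,-5.29) -> (-16.217,-21.042) [heading=56, draw]
Final: pos=(-16.217,-21.042), heading=56, 3 segment(s) drawn
Waypoints (4 total):
(0, 0)
(0, 3)
(-5.592, -5.29)
(-16.217, -21.042)

Answer: (0, 0)
(0, 3)
(-5.592, -5.29)
(-16.217, -21.042)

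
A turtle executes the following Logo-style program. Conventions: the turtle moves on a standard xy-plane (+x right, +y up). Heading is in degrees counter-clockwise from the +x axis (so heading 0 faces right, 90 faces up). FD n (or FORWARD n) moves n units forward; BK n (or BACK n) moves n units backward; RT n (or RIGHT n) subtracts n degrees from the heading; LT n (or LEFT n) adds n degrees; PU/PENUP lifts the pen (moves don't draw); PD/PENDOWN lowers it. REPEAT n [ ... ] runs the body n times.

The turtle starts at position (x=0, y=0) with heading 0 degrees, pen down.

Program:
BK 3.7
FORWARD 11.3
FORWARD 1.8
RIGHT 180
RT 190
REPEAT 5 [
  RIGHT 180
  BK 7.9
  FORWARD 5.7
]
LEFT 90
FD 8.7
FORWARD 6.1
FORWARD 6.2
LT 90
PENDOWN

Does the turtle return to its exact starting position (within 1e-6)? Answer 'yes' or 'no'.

Executing turtle program step by step:
Start: pos=(0,0), heading=0, pen down
BK 3.7: (0,0) -> (-3.7,0) [heading=0, draw]
FD 11.3: (-3.7,0) -> (7.6,0) [heading=0, draw]
FD 1.8: (7.6,0) -> (9.4,0) [heading=0, draw]
RT 180: heading 0 -> 180
RT 190: heading 180 -> 350
REPEAT 5 [
  -- iteration 1/5 --
  RT 180: heading 350 -> 170
  BK 7.9: (9.4,0) -> (17.18,-1.372) [heading=170, draw]
  FD 5.7: (17.18,-1.372) -> (11.567,-0.382) [heading=170, draw]
  -- iteration 2/5 --
  RT 180: heading 170 -> 350
  BK 7.9: (11.567,-0.382) -> (3.787,0.99) [heading=350, draw]
  FD 5.7: (3.787,0.99) -> (9.4,0) [heading=350, draw]
  -- iteration 3/5 --
  RT 180: heading 350 -> 170
  BK 7.9: (9.4,0) -> (17.18,-1.372) [heading=170, draw]
  FD 5.7: (17.18,-1.372) -> (11.567,-0.382) [heading=170, draw]
  -- iteration 4/5 --
  RT 180: heading 170 -> 350
  BK 7.9: (11.567,-0.382) -> (3.787,0.99) [heading=350, draw]
  FD 5.7: (3.787,0.99) -> (9.4,0) [heading=350, draw]
  -- iteration 5/5 --
  RT 180: heading 350 -> 170
  BK 7.9: (9.4,0) -> (17.18,-1.372) [heading=170, draw]
  FD 5.7: (17.18,-1.372) -> (11.567,-0.382) [heading=170, draw]
]
LT 90: heading 170 -> 260
FD 8.7: (11.567,-0.382) -> (10.056,-8.95) [heading=260, draw]
FD 6.1: (10.056,-8.95) -> (8.997,-14.957) [heading=260, draw]
FD 6.2: (8.997,-14.957) -> (7.92,-21.063) [heading=260, draw]
LT 90: heading 260 -> 350
PD: pen down
Final: pos=(7.92,-21.063), heading=350, 16 segment(s) drawn

Start position: (0, 0)
Final position: (7.92, -21.063)
Distance = 22.503; >= 1e-6 -> NOT closed

Answer: no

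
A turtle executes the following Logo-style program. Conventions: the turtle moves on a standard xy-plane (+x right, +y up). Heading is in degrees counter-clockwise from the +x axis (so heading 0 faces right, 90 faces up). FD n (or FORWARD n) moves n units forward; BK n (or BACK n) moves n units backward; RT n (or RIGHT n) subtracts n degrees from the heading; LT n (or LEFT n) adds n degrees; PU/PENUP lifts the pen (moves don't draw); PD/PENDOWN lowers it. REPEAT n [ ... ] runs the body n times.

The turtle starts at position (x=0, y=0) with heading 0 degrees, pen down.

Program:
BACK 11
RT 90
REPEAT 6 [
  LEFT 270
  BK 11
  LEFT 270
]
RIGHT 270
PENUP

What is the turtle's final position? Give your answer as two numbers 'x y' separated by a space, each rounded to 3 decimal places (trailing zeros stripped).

Executing turtle program step by step:
Start: pos=(0,0), heading=0, pen down
BK 11: (0,0) -> (-11,0) [heading=0, draw]
RT 90: heading 0 -> 270
REPEAT 6 [
  -- iteration 1/6 --
  LT 270: heading 270 -> 180
  BK 11: (-11,0) -> (0,0) [heading=180, draw]
  LT 270: heading 180 -> 90
  -- iteration 2/6 --
  LT 270: heading 90 -> 0
  BK 11: (0,0) -> (-11,0) [heading=0, draw]
  LT 270: heading 0 -> 270
  -- iteration 3/6 --
  LT 270: heading 270 -> 180
  BK 11: (-11,0) -> (0,0) [heading=180, draw]
  LT 270: heading 180 -> 90
  -- iteration 4/6 --
  LT 270: heading 90 -> 0
  BK 11: (0,0) -> (-11,0) [heading=0, draw]
  LT 270: heading 0 -> 270
  -- iteration 5/6 --
  LT 270: heading 270 -> 180
  BK 11: (-11,0) -> (0,0) [heading=180, draw]
  LT 270: heading 180 -> 90
  -- iteration 6/6 --
  LT 270: heading 90 -> 0
  BK 11: (0,0) -> (-11,0) [heading=0, draw]
  LT 270: heading 0 -> 270
]
RT 270: heading 270 -> 0
PU: pen up
Final: pos=(-11,0), heading=0, 7 segment(s) drawn

Answer: -11 0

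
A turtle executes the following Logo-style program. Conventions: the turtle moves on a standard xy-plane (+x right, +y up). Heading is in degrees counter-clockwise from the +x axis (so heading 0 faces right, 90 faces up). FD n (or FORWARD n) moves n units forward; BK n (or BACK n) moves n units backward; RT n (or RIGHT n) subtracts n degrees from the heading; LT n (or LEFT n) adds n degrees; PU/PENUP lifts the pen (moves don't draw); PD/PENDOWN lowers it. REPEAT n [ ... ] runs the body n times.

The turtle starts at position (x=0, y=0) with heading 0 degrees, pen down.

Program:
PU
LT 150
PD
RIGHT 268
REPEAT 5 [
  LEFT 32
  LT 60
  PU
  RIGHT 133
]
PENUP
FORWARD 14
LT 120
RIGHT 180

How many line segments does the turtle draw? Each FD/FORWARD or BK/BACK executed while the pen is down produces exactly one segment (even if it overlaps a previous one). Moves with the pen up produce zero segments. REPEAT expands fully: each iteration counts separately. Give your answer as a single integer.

Answer: 0

Derivation:
Executing turtle program step by step:
Start: pos=(0,0), heading=0, pen down
PU: pen up
LT 150: heading 0 -> 150
PD: pen down
RT 268: heading 150 -> 242
REPEAT 5 [
  -- iteration 1/5 --
  LT 32: heading 242 -> 274
  LT 60: heading 274 -> 334
  PU: pen up
  RT 133: heading 334 -> 201
  -- iteration 2/5 --
  LT 32: heading 201 -> 233
  LT 60: heading 233 -> 293
  PU: pen up
  RT 133: heading 293 -> 160
  -- iteration 3/5 --
  LT 32: heading 160 -> 192
  LT 60: heading 192 -> 252
  PU: pen up
  RT 133: heading 252 -> 119
  -- iteration 4/5 --
  LT 32: heading 119 -> 151
  LT 60: heading 151 -> 211
  PU: pen up
  RT 133: heading 211 -> 78
  -- iteration 5/5 --
  LT 32: heading 78 -> 110
  LT 60: heading 110 -> 170
  PU: pen up
  RT 133: heading 170 -> 37
]
PU: pen up
FD 14: (0,0) -> (11.181,8.425) [heading=37, move]
LT 120: heading 37 -> 157
RT 180: heading 157 -> 337
Final: pos=(11.181,8.425), heading=337, 0 segment(s) drawn
Segments drawn: 0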